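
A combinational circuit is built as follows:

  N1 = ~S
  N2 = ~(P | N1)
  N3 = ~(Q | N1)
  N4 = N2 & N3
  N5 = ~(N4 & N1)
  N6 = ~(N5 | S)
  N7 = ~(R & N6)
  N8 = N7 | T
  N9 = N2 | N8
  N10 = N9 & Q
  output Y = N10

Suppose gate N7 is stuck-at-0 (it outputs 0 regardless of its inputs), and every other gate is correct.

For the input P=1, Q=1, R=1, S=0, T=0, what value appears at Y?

0

Propagate with N7 forced: N1=1, N2=0, N3=0, N4=0, N5=1, N6=0, N7=0 [stuck-at-0], N8=0, N9=0, N10=0.
So Y = 0. (Without the fault it would be 1.)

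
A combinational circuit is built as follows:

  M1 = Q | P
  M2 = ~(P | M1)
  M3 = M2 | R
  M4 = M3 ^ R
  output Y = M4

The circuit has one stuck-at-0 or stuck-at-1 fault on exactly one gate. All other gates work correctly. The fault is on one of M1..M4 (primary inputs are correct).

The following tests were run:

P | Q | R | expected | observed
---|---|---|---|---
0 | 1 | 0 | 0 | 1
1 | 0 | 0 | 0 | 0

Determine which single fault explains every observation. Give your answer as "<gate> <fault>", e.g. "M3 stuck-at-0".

Fault-free values for test 1 (P=0, Q=1, R=0): M1=1, M2=0, M3=0, M4=0, giving Y=0. Observed 1.
Test 1: faults giving observed 1 are {M1 stuck-at-0, M2 stuck-at-1, M3 stuck-at-1, M4 stuck-at-1}.
Test 2 (P=1, Q=0, R=0): fault-free M1=1, M2=0, M3=0, M4=0 → 0; observed 0. Eliminates M2 stuck-at-1, M3 stuck-at-1, M4 stuck-at-1.
Only M1 stuck-at-0 is consistent with every test.

M1 stuck-at-0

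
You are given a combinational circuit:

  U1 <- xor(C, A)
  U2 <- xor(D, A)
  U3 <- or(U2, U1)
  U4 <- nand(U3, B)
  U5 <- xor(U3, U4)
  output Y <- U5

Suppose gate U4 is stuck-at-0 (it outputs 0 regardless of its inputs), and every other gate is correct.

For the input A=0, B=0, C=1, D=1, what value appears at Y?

Propagate with U4 forced: U1=1, U2=1, U3=1, U4=0 [stuck-at-0], U5=1.
So Y = 1. (Without the fault it would be 0.)

1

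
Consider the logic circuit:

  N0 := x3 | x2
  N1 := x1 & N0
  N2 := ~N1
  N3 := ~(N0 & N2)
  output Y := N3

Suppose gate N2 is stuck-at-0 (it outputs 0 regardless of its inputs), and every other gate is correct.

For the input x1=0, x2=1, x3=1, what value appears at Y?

1

Propagate with N2 forced: N0=1, N1=0, N2=0 [stuck-at-0], N3=1.
So Y = 1. (Without the fault it would be 0.)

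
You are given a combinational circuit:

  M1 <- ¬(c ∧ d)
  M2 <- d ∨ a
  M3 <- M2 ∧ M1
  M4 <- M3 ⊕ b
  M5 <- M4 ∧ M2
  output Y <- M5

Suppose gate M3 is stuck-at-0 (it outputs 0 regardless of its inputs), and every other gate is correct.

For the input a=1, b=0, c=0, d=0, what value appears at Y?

Propagate with M3 forced: M1=1, M2=1, M3=0 [stuck-at-0], M4=0, M5=0.
So Y = 0. (Without the fault it would be 1.)

0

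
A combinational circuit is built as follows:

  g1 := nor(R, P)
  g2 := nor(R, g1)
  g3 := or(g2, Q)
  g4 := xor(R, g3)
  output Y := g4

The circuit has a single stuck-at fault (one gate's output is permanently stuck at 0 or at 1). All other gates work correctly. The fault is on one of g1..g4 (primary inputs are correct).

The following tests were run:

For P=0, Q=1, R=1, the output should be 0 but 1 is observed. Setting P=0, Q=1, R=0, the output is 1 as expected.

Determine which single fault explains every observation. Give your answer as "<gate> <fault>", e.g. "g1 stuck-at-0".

g4 stuck-at-1

Fault-free values for test 1 (P=0, Q=1, R=1): g1=0, g2=0, g3=1, g4=0, giving Y=0. Observed 1.
Test 1: faults giving observed 1 are {g3 stuck-at-0, g4 stuck-at-1}.
Test 2 (P=0, Q=1, R=0): fault-free g1=1, g2=0, g3=1, g4=1 → 1; observed 1. Eliminates g3 stuck-at-0.
Only g4 stuck-at-1 is consistent with every test.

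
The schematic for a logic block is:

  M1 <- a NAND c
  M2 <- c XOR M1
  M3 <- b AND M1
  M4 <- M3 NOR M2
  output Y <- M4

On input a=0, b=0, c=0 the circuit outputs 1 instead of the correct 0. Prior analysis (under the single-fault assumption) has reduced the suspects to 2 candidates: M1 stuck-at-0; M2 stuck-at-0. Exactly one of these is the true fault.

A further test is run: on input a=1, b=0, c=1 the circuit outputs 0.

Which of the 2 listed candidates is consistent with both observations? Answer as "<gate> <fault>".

Evaluate each candidate on input a=1, b=0, c=1:
  M1 stuck-at-0: M1=0 [stuck-at-0], M2=1, M3=0, M4=0 → 0 — matches
  M2 stuck-at-0: M1=0, M2=0 [stuck-at-0], M3=0, M4=1 → 1 — eliminated
Only M1 stuck-at-0 reproduces the observed 0.

M1 stuck-at-0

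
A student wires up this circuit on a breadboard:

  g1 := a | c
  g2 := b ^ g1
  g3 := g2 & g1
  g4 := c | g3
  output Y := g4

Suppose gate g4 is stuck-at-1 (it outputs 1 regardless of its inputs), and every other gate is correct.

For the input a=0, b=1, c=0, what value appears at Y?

1

Propagate with g4 forced: g1=0, g2=1, g3=0, g4=1 [stuck-at-1].
So Y = 1. (Without the fault it would be 0.)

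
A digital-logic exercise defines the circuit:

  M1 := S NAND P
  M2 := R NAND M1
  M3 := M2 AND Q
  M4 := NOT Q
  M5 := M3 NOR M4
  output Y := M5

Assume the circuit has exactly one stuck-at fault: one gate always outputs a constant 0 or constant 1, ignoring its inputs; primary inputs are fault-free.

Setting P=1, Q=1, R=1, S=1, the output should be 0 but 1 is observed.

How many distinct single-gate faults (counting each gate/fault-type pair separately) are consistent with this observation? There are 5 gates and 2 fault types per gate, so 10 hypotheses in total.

Fault-free: M1=0, M2=1, M3=1, M4=0, M5=0 → 0. Observed 1.
  M1 stuck-at-0: output 0 ✗
  M1 stuck-at-1: output 1 ✓
  M2 stuck-at-0: output 1 ✓
  M2 stuck-at-1: output 0 ✗
  M3 stuck-at-0: output 1 ✓
  M3 stuck-at-1: output 0 ✗
  M4 stuck-at-0: output 0 ✗
  M4 stuck-at-1: output 0 ✗
  M5 stuck-at-0: output 0 ✗
  M5 stuck-at-1: output 1 ✓
Consistent faults: {M1 stuck-at-1, M2 stuck-at-0, M3 stuck-at-0, M5 stuck-at-1} — 4 in all.

4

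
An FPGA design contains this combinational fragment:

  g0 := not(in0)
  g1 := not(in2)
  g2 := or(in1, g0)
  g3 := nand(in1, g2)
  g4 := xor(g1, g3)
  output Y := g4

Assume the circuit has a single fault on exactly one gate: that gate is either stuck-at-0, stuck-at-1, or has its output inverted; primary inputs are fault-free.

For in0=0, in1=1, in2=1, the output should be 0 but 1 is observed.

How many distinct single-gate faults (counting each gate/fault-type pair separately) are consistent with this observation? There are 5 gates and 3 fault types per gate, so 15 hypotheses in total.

8

Fault-free: g0=1, g1=0, g2=1, g3=0, g4=0 → 0. Observed 1.
  g0: none of the 3 fault types match ✗
  g1: stuck-at-1, inverted output ✓; others ✗
  g2: stuck-at-0, inverted output ✓; others ✗
  g3: stuck-at-1, inverted output ✓; others ✗
  g4: stuck-at-1, inverted output ✓; others ✗
Consistent faults: {g1 stuck-at-1, g1 inverted output, g2 stuck-at-0, g2 inverted output, g3 stuck-at-1, g3 inverted output, g4 stuck-at-1, g4 inverted output} — 8 in all.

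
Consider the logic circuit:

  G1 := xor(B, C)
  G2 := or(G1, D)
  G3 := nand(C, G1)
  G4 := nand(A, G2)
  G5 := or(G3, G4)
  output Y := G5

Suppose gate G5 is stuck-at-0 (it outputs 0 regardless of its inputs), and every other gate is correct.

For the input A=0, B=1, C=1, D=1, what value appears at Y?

0

Propagate with G5 forced: G1=0, G2=1, G3=1, G4=1, G5=0 [stuck-at-0].
So Y = 0. (Without the fault it would be 1.)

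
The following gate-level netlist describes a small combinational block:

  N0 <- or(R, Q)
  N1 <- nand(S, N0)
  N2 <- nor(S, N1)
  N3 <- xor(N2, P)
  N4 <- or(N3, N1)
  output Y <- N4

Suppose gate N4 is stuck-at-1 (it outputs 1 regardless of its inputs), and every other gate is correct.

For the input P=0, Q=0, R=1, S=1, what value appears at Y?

1

Propagate with N4 forced: N0=1, N1=0, N2=0, N3=0, N4=1 [stuck-at-1].
So Y = 1. (Without the fault it would be 0.)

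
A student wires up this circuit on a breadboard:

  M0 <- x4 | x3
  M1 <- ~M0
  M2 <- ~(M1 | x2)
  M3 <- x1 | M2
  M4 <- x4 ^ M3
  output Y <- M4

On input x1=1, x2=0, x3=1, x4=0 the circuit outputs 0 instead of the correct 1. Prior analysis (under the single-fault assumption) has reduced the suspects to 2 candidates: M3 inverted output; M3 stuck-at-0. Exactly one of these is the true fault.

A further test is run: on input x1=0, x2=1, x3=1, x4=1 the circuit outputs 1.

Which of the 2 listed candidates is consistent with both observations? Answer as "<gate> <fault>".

Evaluate each candidate on input x1=0, x2=1, x3=1, x4=1:
  M3 inverted output: M0=1, M1=0, M2=0, M3=1 [inverted output], M4=0 → 0 — eliminated
  M3 stuck-at-0: M0=1, M1=0, M2=0, M3=0 [stuck-at-0], M4=1 → 1 — matches
Only M3 stuck-at-0 reproduces the observed 1.

M3 stuck-at-0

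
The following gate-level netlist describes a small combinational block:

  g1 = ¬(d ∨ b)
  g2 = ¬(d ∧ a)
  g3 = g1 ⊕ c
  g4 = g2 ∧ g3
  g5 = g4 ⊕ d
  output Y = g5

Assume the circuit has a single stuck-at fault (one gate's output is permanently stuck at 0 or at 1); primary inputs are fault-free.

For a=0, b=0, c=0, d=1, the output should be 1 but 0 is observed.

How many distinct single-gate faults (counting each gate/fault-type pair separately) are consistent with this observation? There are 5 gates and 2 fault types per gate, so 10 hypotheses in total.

Fault-free: g1=0, g2=1, g3=0, g4=0, g5=1 → 1. Observed 0.
  g1 stuck-at-0: output 1 ✗
  g1 stuck-at-1: output 0 ✓
  g2 stuck-at-0: output 1 ✗
  g2 stuck-at-1: output 1 ✗
  g3 stuck-at-0: output 1 ✗
  g3 stuck-at-1: output 0 ✓
  g4 stuck-at-0: output 1 ✗
  g4 stuck-at-1: output 0 ✓
  g5 stuck-at-0: output 0 ✓
  g5 stuck-at-1: output 1 ✗
Consistent faults: {g1 stuck-at-1, g3 stuck-at-1, g4 stuck-at-1, g5 stuck-at-0} — 4 in all.

4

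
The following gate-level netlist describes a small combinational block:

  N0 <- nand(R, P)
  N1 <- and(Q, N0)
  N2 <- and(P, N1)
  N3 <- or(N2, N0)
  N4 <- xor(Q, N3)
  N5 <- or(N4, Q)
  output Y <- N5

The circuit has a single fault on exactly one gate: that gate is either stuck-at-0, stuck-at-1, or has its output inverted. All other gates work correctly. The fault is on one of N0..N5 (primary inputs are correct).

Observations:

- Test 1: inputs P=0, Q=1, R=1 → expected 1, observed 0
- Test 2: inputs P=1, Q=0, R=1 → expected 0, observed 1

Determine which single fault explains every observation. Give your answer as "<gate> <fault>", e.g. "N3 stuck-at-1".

N5 inverted output

Fault-free values for test 1 (P=0, Q=1, R=1): N0=1, N1=1, N2=0, N3=1, N4=0, N5=1, giving Y=1. Observed 0.
Test 1: faults giving observed 0 are {N5 stuck-at-0, N5 inverted output}.
Test 2 (P=1, Q=0, R=1): fault-free N0=0, N1=0, N2=0, N3=0, N4=0, N5=0 → 0; observed 1. Eliminates N5 stuck-at-0.
Only N5 inverted output is consistent with every test.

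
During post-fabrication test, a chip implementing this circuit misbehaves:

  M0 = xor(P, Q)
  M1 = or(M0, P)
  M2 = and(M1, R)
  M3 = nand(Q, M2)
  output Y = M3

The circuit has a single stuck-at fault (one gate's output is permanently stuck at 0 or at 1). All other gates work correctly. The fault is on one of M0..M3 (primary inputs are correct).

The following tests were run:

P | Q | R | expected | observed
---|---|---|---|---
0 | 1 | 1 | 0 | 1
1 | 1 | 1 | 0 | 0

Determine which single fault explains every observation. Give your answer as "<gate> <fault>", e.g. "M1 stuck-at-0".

Fault-free values for test 1 (P=0, Q=1, R=1): M0=1, M1=1, M2=1, M3=0, giving Y=0. Observed 1.
Test 1: faults giving observed 1 are {M0 stuck-at-0, M1 stuck-at-0, M2 stuck-at-0, M3 stuck-at-1}.
Test 2 (P=1, Q=1, R=1): fault-free M0=0, M1=1, M2=1, M3=0 → 0; observed 0. Eliminates M1 stuck-at-0, M2 stuck-at-0, M3 stuck-at-1.
Only M0 stuck-at-0 is consistent with every test.

M0 stuck-at-0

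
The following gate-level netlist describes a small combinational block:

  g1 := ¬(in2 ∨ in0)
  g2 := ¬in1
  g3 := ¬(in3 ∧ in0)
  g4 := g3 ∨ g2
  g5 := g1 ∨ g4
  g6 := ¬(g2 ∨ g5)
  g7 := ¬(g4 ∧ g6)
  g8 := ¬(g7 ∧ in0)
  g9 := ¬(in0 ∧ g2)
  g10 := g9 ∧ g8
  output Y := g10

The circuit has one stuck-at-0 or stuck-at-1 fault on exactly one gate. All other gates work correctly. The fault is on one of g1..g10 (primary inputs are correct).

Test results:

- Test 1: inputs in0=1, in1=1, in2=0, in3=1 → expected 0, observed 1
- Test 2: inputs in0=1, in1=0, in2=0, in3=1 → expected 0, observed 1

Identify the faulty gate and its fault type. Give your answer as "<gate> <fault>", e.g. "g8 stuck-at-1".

g10 stuck-at-1

Fault-free values for test 1 (in0=1, in1=1, in2=0, in3=1): g1=0, g2=0, g3=0, g4=0, g5=0, g6=1, g7=1, g8=0, g9=1, g10=0, giving Y=0. Observed 1.
Test 1: faults giving observed 1 are {g7 stuck-at-0, g8 stuck-at-1, g10 stuck-at-1}.
Test 2 (in0=1, in1=0, in2=0, in3=1): fault-free g1=0, g2=1, g3=0, g4=1, g5=1, g6=0, g7=1, g8=0, g9=0, g10=0 → 0; observed 1. Eliminates g7 stuck-at-0, g8 stuck-at-1.
Only g10 stuck-at-1 is consistent with every test.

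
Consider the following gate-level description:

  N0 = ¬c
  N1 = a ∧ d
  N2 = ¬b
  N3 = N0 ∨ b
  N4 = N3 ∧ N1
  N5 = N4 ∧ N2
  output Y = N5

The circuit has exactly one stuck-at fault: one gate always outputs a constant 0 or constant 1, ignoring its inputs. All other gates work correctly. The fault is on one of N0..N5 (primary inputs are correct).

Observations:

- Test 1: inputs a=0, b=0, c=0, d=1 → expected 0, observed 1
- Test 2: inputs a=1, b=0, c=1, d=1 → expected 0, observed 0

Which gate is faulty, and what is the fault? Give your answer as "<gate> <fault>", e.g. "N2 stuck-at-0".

N1 stuck-at-1

Fault-free values for test 1 (a=0, b=0, c=0, d=1): N0=1, N1=0, N2=1, N3=1, N4=0, N5=0, giving Y=0. Observed 1.
Test 1: faults giving observed 1 are {N1 stuck-at-1, N4 stuck-at-1, N5 stuck-at-1}.
Test 2 (a=1, b=0, c=1, d=1): fault-free N0=0, N1=1, N2=1, N3=0, N4=0, N5=0 → 0; observed 0. Eliminates N4 stuck-at-1, N5 stuck-at-1.
Only N1 stuck-at-1 is consistent with every test.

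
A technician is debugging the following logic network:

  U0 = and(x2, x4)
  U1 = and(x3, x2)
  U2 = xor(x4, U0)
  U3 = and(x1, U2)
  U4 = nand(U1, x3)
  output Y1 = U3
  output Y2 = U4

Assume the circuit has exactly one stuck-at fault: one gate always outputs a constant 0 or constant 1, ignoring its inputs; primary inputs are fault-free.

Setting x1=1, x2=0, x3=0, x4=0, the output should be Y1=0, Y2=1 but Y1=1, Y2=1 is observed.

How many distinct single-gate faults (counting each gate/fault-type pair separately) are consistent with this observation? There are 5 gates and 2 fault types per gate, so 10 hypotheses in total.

Fault-free: U0=0, U1=0, U2=0, U3=0, U4=1 → Y1=0, Y2=1. Observed Y1=1, Y2=1.
  U0 stuck-at-0: output Y1=0, Y2=1 ✗
  U0 stuck-at-1: output Y1=1, Y2=1 ✓
  U1 stuck-at-0: output Y1=0, Y2=1 ✗
  U1 stuck-at-1: output Y1=0, Y2=1 ✗
  U2 stuck-at-0: output Y1=0, Y2=1 ✗
  U2 stuck-at-1: output Y1=1, Y2=1 ✓
  U3 stuck-at-0: output Y1=0, Y2=1 ✗
  U3 stuck-at-1: output Y1=1, Y2=1 ✓
  U4 stuck-at-0: output Y1=0, Y2=0 ✗
  U4 stuck-at-1: output Y1=0, Y2=1 ✗
Consistent faults: {U0 stuck-at-1, U2 stuck-at-1, U3 stuck-at-1} — 3 in all.

3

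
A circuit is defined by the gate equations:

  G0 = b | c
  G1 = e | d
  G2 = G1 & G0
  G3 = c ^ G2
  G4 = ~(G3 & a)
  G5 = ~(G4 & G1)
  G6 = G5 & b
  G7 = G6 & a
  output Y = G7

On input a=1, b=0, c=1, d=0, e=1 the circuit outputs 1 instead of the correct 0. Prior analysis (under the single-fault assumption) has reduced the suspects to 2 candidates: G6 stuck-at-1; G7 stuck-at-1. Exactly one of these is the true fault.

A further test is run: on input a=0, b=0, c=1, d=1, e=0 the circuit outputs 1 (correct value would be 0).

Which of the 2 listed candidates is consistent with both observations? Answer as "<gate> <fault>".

Evaluate each candidate on input a=0, b=0, c=1, d=1, e=0:
  G6 stuck-at-1: G0=1, G1=1, G2=1, G3=0, G4=1, G5=0, G6=1 [stuck-at-1], G7=0 → 0 — eliminated
  G7 stuck-at-1: G0=1, G1=1, G2=1, G3=0, G4=1, G5=0, G6=0, G7=1 [stuck-at-1] → 1 — matches
Only G7 stuck-at-1 reproduces the observed 1.

G7 stuck-at-1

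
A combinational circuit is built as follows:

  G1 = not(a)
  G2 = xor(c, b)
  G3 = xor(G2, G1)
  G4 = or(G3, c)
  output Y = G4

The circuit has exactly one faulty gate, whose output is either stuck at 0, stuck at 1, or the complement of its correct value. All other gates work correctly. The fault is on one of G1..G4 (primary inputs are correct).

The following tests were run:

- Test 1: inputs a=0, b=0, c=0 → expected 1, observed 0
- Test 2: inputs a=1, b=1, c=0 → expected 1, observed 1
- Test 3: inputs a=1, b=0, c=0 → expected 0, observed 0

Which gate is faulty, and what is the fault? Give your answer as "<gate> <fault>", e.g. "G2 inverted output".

Fault-free values for test 1 (a=0, b=0, c=0): G1=1, G2=0, G3=1, G4=1, giving Y=1. Observed 0.
Test 1: faults giving observed 0 are {G1 stuck-at-0, G1 inverted output, G2 stuck-at-1, G2 inverted output, G3 stuck-at-0, G3 inverted output, G4 stuck-at-0, G4 inverted output}.
Test 2 (a=1, b=1, c=0): fault-free G1=0, G2=1, G3=1, G4=1 → 1; observed 1. Eliminates G1 inverted output, G2 inverted output, G3 stuck-at-0, G3 inverted output, G4 stuck-at-0, G4 inverted output.
Test 3 (a=1, b=0, c=0): fault-free G1=0, G2=0, G3=0, G4=0 → 0; observed 0. Eliminates G2 stuck-at-1.
Only G1 stuck-at-0 is consistent with every test.

G1 stuck-at-0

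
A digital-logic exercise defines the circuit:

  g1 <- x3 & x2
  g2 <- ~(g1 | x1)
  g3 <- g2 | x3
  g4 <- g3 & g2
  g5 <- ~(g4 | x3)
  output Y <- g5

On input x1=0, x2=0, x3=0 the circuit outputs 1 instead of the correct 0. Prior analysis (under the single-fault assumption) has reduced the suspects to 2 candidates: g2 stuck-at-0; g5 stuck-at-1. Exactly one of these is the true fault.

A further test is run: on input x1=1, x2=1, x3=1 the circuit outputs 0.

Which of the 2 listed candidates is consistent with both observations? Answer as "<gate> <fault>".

g2 stuck-at-0

Evaluate each candidate on input x1=1, x2=1, x3=1:
  g2 stuck-at-0: g1=1, g2=0 [stuck-at-0], g3=1, g4=0, g5=0 → 0 — matches
  g5 stuck-at-1: g1=1, g2=0, g3=1, g4=0, g5=1 [stuck-at-1] → 1 — eliminated
Only g2 stuck-at-0 reproduces the observed 0.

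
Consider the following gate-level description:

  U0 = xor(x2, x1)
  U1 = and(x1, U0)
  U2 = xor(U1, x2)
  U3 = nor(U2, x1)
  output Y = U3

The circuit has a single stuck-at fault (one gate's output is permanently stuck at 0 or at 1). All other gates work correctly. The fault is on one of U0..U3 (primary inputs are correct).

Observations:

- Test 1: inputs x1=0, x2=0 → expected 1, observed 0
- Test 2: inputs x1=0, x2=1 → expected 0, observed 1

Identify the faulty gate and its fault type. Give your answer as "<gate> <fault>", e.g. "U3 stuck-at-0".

U1 stuck-at-1

Fault-free values for test 1 (x1=0, x2=0): U0=0, U1=0, U2=0, U3=1, giving Y=1. Observed 0.
Test 1: faults giving observed 0 are {U1 stuck-at-1, U2 stuck-at-1, U3 stuck-at-0}.
Test 2 (x1=0, x2=1): fault-free U0=1, U1=0, U2=1, U3=0 → 0; observed 1. Eliminates U2 stuck-at-1, U3 stuck-at-0.
Only U1 stuck-at-1 is consistent with every test.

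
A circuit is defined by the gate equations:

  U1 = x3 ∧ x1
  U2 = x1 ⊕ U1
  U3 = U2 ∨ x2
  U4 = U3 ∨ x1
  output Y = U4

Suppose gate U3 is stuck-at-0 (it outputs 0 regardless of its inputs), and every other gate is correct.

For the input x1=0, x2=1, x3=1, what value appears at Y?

Propagate with U3 forced: U1=0, U2=0, U3=0 [stuck-at-0], U4=0.
So Y = 0. (Without the fault it would be 1.)

0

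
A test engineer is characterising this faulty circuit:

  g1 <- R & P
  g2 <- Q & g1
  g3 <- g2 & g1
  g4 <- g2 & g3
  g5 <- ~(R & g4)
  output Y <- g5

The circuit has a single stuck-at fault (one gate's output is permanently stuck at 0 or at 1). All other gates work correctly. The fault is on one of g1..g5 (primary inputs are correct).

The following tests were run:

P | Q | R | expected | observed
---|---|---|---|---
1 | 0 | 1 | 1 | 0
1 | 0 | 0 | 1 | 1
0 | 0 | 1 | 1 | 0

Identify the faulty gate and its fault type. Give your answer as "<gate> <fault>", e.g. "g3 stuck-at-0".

Fault-free values for test 1 (P=1, Q=0, R=1): g1=1, g2=0, g3=0, g4=0, g5=1, giving Y=1. Observed 0.
Test 1: faults giving observed 0 are {g2 stuck-at-1, g4 stuck-at-1, g5 stuck-at-0}.
Test 2 (P=1, Q=0, R=0): fault-free g1=0, g2=0, g3=0, g4=0, g5=1 → 1; observed 1. Eliminates g5 stuck-at-0.
Test 3 (P=0, Q=0, R=1): fault-free g1=0, g2=0, g3=0, g4=0, g5=1 → 1; observed 0. Eliminates g2 stuck-at-1.
Only g4 stuck-at-1 is consistent with every test.

g4 stuck-at-1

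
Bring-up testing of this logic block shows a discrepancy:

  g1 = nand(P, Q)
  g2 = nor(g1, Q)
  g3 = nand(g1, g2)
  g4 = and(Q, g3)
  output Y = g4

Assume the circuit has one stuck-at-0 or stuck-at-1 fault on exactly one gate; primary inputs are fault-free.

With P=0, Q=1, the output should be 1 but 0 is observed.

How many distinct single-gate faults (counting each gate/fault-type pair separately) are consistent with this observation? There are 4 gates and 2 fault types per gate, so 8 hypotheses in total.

Fault-free: g1=1, g2=0, g3=1, g4=1 → 1. Observed 0.
  g1 stuck-at-0: output 1 ✗
  g1 stuck-at-1: output 1 ✗
  g2 stuck-at-0: output 1 ✗
  g2 stuck-at-1: output 0 ✓
  g3 stuck-at-0: output 0 ✓
  g3 stuck-at-1: output 1 ✗
  g4 stuck-at-0: output 0 ✓
  g4 stuck-at-1: output 1 ✗
Consistent faults: {g2 stuck-at-1, g3 stuck-at-0, g4 stuck-at-0} — 3 in all.

3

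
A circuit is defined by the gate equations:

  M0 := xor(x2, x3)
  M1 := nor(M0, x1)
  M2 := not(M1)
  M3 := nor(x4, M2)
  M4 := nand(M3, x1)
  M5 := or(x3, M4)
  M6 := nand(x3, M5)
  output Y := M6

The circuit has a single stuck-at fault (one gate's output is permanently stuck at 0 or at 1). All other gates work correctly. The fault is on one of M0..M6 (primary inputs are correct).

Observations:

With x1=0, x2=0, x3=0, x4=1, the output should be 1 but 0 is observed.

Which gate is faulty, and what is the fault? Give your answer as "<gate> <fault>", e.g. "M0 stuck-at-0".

Fault-free values for test 1 (x1=0, x2=0, x3=0, x4=1): M0=0, M1=1, M2=0, M3=0, M4=1, M5=1, M6=1, giving Y=1. Observed 0.
Test 1: faults giving observed 0 are {M6 stuck-at-0}.
Only M6 stuck-at-0 is consistent with every test.

M6 stuck-at-0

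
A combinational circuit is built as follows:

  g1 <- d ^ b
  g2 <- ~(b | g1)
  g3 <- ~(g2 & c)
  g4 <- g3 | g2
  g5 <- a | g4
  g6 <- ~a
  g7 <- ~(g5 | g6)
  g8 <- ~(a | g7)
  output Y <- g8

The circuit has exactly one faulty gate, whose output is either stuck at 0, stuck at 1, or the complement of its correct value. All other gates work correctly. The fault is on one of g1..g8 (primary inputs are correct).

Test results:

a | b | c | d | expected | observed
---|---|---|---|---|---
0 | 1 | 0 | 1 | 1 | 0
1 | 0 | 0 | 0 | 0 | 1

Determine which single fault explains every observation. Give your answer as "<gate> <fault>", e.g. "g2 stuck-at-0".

Fault-free values for test 1 (a=0, b=1, c=0, d=1): g1=0, g2=0, g3=1, g4=1, g5=1, g6=1, g7=0, g8=1, giving Y=1. Observed 0.
Test 1: faults giving observed 0 are {g7 stuck-at-1, g7 inverted output, g8 stuck-at-0, g8 inverted output}.
Test 2 (a=1, b=0, c=0, d=0): fault-free g1=0, g2=1, g3=1, g4=1, g5=1, g6=0, g7=0, g8=0 → 0; observed 1. Eliminates g7 stuck-at-1, g7 inverted output, g8 stuck-at-0.
Only g8 inverted output is consistent with every test.

g8 inverted output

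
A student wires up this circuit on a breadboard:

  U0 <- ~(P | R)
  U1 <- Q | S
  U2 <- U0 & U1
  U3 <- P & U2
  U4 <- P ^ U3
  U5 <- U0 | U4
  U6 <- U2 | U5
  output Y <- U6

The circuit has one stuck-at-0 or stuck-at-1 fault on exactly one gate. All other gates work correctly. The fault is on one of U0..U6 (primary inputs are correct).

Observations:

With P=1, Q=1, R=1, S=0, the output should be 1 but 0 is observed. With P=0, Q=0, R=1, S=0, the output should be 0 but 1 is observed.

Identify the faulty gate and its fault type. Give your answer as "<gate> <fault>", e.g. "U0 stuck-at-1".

U3 stuck-at-1

Fault-free values for test 1 (P=1, Q=1, R=1, S=0): U0=0, U1=1, U2=0, U3=0, U4=1, U5=1, U6=1, giving Y=1. Observed 0.
Test 1: faults giving observed 0 are {U3 stuck-at-1, U4 stuck-at-0, U5 stuck-at-0, U6 stuck-at-0}.
Test 2 (P=0, Q=0, R=1, S=0): fault-free U0=0, U1=0, U2=0, U3=0, U4=0, U5=0, U6=0 → 0; observed 1. Eliminates U4 stuck-at-0, U5 stuck-at-0, U6 stuck-at-0.
Only U3 stuck-at-1 is consistent with every test.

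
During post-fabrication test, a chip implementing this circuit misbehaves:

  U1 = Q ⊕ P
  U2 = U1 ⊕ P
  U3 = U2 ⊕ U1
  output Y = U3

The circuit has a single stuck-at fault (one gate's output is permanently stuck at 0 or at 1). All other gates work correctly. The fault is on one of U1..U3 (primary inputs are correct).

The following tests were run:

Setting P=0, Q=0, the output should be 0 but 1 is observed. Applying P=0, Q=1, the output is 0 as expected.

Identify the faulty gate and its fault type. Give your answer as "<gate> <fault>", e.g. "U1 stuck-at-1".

U2 stuck-at-1

Fault-free values for test 1 (P=0, Q=0): U1=0, U2=0, U3=0, giving Y=0. Observed 1.
Test 1: faults giving observed 1 are {U2 stuck-at-1, U3 stuck-at-1}.
Test 2 (P=0, Q=1): fault-free U1=1, U2=1, U3=0 → 0; observed 0. Eliminates U3 stuck-at-1.
Only U2 stuck-at-1 is consistent with every test.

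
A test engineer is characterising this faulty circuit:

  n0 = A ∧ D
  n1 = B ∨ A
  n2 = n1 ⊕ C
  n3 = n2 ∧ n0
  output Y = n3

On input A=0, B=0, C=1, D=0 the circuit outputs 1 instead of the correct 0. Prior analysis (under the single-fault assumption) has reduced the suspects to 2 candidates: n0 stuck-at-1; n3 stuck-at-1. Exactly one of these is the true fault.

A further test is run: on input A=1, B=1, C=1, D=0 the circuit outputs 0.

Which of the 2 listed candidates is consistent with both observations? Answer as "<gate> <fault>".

Evaluate each candidate on input A=1, B=1, C=1, D=0:
  n0 stuck-at-1: n0=1 [stuck-at-1], n1=1, n2=0, n3=0 → 0 — matches
  n3 stuck-at-1: n0=0, n1=1, n2=0, n3=1 [stuck-at-1] → 1 — eliminated
Only n0 stuck-at-1 reproduces the observed 0.

n0 stuck-at-1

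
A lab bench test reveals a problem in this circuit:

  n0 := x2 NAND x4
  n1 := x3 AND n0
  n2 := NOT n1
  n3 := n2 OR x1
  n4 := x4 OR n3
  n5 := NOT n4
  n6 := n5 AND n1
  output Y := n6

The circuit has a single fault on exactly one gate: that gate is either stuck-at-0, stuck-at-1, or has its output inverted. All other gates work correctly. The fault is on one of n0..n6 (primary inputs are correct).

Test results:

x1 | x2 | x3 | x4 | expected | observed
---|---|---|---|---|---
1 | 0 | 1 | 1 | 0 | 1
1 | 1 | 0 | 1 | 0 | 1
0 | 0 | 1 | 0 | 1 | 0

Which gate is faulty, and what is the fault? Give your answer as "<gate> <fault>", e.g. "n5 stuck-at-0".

n6 inverted output

Fault-free values for test 1 (x1=1, x2=0, x3=1, x4=1): n0=1, n1=1, n2=0, n3=1, n4=1, n5=0, n6=0, giving Y=0. Observed 1.
Test 1: faults giving observed 1 are {n4 stuck-at-0, n4 inverted output, n5 stuck-at-1, n5 inverted output, n6 stuck-at-1, n6 inverted output}.
Test 2 (x1=1, x2=1, x3=0, x4=1): fault-free n0=0, n1=0, n2=1, n3=1, n4=1, n5=0, n6=0 → 0; observed 1. Eliminates n4 stuck-at-0, n4 inverted output, n5 stuck-at-1, n5 inverted output.
Test 3 (x1=0, x2=0, x3=1, x4=0): fault-free n0=1, n1=1, n2=0, n3=0, n4=0, n5=1, n6=1 → 1; observed 0. Eliminates n6 stuck-at-1.
Only n6 inverted output is consistent with every test.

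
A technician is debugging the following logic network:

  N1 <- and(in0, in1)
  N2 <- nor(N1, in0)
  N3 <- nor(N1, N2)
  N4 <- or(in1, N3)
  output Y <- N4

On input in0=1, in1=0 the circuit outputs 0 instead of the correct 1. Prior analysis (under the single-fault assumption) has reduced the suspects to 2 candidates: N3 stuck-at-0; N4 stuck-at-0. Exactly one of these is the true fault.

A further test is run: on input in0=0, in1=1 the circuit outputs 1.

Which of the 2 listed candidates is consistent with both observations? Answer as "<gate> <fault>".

Evaluate each candidate on input in0=0, in1=1:
  N3 stuck-at-0: N1=0, N2=1, N3=0 [stuck-at-0], N4=1 → 1 — matches
  N4 stuck-at-0: N1=0, N2=1, N3=0, N4=0 [stuck-at-0] → 0 — eliminated
Only N3 stuck-at-0 reproduces the observed 1.

N3 stuck-at-0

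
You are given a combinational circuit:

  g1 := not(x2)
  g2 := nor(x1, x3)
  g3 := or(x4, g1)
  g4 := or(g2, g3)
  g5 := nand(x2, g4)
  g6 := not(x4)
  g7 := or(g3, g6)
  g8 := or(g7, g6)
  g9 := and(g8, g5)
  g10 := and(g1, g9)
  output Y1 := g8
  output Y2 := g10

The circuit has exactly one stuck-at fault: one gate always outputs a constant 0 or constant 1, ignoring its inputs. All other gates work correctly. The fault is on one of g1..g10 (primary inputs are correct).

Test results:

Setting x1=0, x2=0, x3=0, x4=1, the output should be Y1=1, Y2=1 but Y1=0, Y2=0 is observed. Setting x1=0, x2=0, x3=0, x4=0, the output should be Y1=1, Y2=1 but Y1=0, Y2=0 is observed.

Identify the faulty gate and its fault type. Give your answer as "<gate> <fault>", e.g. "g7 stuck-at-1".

Fault-free values for test 1 (x1=0, x2=0, x3=0, x4=1): g1=1, g2=1, g3=1, g4=1, g5=1, g6=0, g7=1, g8=1, g9=1, g10=1, giving Y1=1, Y2=1. Observed Y1=0, Y2=0.
Test 1: faults giving observed Y1=0, Y2=0 are {g3 stuck-at-0, g7 stuck-at-0, g8 stuck-at-0}.
Test 2 (x1=0, x2=0, x3=0, x4=0): fault-free g1=1, g2=1, g3=1, g4=1, g5=1, g6=1, g7=1, g8=1, g9=1, g10=1 → Y1=1, Y2=1; observed Y1=0, Y2=0. Eliminates g3 stuck-at-0, g7 stuck-at-0.
Only g8 stuck-at-0 is consistent with every test.

g8 stuck-at-0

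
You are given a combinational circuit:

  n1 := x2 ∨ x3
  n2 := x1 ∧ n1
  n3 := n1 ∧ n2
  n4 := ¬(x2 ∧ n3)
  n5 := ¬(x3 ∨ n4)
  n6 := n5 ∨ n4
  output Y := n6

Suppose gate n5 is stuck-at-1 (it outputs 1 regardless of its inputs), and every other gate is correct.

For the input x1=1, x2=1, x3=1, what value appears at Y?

1

Propagate with n5 forced: n1=1, n2=1, n3=1, n4=0, n5=1 [stuck-at-1], n6=1.
So Y = 1. (Without the fault it would be 0.)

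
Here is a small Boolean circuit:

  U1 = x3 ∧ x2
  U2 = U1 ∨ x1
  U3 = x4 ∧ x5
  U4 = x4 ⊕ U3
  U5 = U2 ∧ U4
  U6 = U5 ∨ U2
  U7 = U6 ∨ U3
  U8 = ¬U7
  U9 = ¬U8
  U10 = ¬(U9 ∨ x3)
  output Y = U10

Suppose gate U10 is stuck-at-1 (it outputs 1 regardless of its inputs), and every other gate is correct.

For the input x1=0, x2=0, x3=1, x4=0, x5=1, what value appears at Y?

Propagate with U10 forced: U1=0, U2=0, U3=0, U4=0, U5=0, U6=0, U7=0, U8=1, U9=0, U10=1 [stuck-at-1].
So Y = 1. (Without the fault it would be 0.)

1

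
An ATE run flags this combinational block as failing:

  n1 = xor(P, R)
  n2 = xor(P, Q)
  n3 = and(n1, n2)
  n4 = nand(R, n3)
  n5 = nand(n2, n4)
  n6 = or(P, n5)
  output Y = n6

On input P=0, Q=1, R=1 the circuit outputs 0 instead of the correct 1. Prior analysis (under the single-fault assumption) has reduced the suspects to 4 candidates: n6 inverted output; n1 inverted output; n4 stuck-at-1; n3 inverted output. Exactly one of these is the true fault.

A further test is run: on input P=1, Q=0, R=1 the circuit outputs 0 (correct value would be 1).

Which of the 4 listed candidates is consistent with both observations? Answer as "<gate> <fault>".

n6 inverted output

Evaluate each candidate on input P=1, Q=0, R=1:
  n6 inverted output: n1=0, n2=1, n3=0, n4=1, n5=0, n6=0 [inverted output] → 0 — matches
  n1 inverted output: n1=1 [inverted output], n2=1, n3=1, n4=0, n5=1, n6=1 → 1 — eliminated
  n4 stuck-at-1: n1=0, n2=1, n3=0, n4=1 [stuck-at-1], n5=0, n6=1 → 1 — eliminated
  n3 inverted output: n1=0, n2=1, n3=1 [inverted output], n4=0, n5=1, n6=1 → 1 — eliminated
Only n6 inverted output reproduces the observed 0.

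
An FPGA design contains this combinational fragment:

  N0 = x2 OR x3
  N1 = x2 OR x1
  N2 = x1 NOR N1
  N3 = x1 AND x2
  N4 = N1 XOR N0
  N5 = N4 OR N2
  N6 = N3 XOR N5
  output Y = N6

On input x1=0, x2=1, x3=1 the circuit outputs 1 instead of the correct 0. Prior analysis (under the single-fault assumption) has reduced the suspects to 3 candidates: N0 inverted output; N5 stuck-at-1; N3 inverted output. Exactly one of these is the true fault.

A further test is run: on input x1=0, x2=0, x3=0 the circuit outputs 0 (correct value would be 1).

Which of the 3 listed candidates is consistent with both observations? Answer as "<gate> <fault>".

N3 inverted output

Evaluate each candidate on input x1=0, x2=0, x3=0:
  N0 inverted output: N0=1 [inverted output], N1=0, N2=1, N3=0, N4=1, N5=1, N6=1 → 1 — eliminated
  N5 stuck-at-1: N0=0, N1=0, N2=1, N3=0, N4=0, N5=1 [stuck-at-1], N6=1 → 1 — eliminated
  N3 inverted output: N0=0, N1=0, N2=1, N3=1 [inverted output], N4=0, N5=1, N6=0 → 0 — matches
Only N3 inverted output reproduces the observed 0.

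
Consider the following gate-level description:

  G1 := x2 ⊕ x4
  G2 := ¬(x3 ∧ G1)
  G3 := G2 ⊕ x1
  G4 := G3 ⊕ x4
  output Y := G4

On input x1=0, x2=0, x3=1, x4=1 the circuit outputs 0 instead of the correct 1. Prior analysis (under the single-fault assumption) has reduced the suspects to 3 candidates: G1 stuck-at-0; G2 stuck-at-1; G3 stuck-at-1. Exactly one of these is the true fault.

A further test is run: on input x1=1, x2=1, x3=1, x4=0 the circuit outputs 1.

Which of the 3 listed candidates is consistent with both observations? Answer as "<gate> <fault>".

Evaluate each candidate on input x1=1, x2=1, x3=1, x4=0:
  G1 stuck-at-0: G1=0 [stuck-at-0], G2=1, G3=0, G4=0 → 0 — eliminated
  G2 stuck-at-1: G1=1, G2=1 [stuck-at-1], G3=0, G4=0 → 0 — eliminated
  G3 stuck-at-1: G1=1, G2=0, G3=1 [stuck-at-1], G4=1 → 1 — matches
Only G3 stuck-at-1 reproduces the observed 1.

G3 stuck-at-1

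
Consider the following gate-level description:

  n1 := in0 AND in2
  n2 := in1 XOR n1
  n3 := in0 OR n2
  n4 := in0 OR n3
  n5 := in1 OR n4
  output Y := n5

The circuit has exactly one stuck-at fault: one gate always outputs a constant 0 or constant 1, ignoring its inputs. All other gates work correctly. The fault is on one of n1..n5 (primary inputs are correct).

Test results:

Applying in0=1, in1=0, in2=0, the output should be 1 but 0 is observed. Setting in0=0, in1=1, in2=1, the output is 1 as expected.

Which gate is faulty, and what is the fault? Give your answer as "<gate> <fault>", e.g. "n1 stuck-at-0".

n4 stuck-at-0

Fault-free values for test 1 (in0=1, in1=0, in2=0): n1=0, n2=0, n3=1, n4=1, n5=1, giving Y=1. Observed 0.
Test 1: faults giving observed 0 are {n4 stuck-at-0, n5 stuck-at-0}.
Test 2 (in0=0, in1=1, in2=1): fault-free n1=0, n2=1, n3=1, n4=1, n5=1 → 1; observed 1. Eliminates n5 stuck-at-0.
Only n4 stuck-at-0 is consistent with every test.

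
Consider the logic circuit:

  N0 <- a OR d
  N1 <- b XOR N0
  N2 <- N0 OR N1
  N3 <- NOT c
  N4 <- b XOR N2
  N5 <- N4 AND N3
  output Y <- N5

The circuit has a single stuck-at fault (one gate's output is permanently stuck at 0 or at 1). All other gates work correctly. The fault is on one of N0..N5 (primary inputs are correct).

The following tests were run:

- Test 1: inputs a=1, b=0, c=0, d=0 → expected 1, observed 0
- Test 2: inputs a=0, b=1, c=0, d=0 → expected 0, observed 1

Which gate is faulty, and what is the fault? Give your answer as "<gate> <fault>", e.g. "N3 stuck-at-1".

Fault-free values for test 1 (a=1, b=0, c=0, d=0): N0=1, N1=1, N2=1, N3=1, N4=1, N5=1, giving Y=1. Observed 0.
Test 1: faults giving observed 0 are {N0 stuck-at-0, N2 stuck-at-0, N3 stuck-at-0, N4 stuck-at-0, N5 stuck-at-0}.
Test 2 (a=0, b=1, c=0, d=0): fault-free N0=0, N1=1, N2=1, N3=1, N4=0, N5=0 → 0; observed 1. Eliminates N0 stuck-at-0, N3 stuck-at-0, N4 stuck-at-0, N5 stuck-at-0.
Only N2 stuck-at-0 is consistent with every test.

N2 stuck-at-0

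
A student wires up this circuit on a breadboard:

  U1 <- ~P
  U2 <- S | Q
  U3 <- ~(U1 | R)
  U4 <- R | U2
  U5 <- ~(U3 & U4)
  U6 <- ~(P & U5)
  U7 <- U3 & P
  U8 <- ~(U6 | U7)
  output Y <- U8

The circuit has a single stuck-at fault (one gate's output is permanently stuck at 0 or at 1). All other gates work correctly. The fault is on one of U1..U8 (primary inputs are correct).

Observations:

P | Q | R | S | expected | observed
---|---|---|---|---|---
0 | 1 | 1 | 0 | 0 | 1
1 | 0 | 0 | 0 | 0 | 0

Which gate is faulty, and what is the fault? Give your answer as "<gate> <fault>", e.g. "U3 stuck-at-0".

U6 stuck-at-0

Fault-free values for test 1 (P=0, Q=1, R=1, S=0): U1=1, U2=1, U3=0, U4=1, U5=1, U6=1, U7=0, U8=0, giving Y=0. Observed 1.
Test 1: faults giving observed 1 are {U6 stuck-at-0, U8 stuck-at-1}.
Test 2 (P=1, Q=0, R=0, S=0): fault-free U1=0, U2=0, U3=1, U4=0, U5=1, U6=0, U7=1, U8=0 → 0; observed 0. Eliminates U8 stuck-at-1.
Only U6 stuck-at-0 is consistent with every test.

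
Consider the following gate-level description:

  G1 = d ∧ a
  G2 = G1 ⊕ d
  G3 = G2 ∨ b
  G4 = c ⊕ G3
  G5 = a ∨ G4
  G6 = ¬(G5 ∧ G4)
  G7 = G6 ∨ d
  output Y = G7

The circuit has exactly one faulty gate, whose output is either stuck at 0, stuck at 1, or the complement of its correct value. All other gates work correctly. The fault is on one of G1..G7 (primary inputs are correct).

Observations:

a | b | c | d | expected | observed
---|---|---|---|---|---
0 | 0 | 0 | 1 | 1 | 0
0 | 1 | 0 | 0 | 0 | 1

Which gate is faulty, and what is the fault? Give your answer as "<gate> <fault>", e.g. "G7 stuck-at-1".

G7 inverted output

Fault-free values for test 1 (a=0, b=0, c=0, d=1): G1=0, G2=1, G3=1, G4=1, G5=1, G6=0, G7=1, giving Y=1. Observed 0.
Test 1: faults giving observed 0 are {G7 stuck-at-0, G7 inverted output}.
Test 2 (a=0, b=1, c=0, d=0): fault-free G1=0, G2=0, G3=1, G4=1, G5=1, G6=0, G7=0 → 0; observed 1. Eliminates G7 stuck-at-0.
Only G7 inverted output is consistent with every test.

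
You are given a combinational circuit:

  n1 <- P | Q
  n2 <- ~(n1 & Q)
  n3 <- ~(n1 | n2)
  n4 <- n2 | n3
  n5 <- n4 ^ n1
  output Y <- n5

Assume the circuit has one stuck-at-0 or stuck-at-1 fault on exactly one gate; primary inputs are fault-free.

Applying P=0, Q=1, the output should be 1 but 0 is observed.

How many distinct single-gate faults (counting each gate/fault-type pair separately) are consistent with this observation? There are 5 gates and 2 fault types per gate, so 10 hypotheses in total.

4

Fault-free: n1=1, n2=0, n3=0, n4=0, n5=1 → 1. Observed 0.
  n1 stuck-at-0: output 1 ✗
  n1 stuck-at-1: output 1 ✗
  n2 stuck-at-0: output 1 ✗
  n2 stuck-at-1: output 0 ✓
  n3 stuck-at-0: output 1 ✗
  n3 stuck-at-1: output 0 ✓
  n4 stuck-at-0: output 1 ✗
  n4 stuck-at-1: output 0 ✓
  n5 stuck-at-0: output 0 ✓
  n5 stuck-at-1: output 1 ✗
Consistent faults: {n2 stuck-at-1, n3 stuck-at-1, n4 stuck-at-1, n5 stuck-at-0} — 4 in all.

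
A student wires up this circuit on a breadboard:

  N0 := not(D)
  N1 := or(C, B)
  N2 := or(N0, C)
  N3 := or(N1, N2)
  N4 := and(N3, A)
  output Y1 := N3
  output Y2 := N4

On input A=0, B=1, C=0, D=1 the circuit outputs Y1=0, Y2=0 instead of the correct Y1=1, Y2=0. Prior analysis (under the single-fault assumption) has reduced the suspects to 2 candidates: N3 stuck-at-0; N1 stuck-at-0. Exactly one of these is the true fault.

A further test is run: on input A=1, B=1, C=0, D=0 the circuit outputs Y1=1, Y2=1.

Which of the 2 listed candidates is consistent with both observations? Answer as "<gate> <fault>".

N1 stuck-at-0

Evaluate each candidate on input A=1, B=1, C=0, D=0:
  N3 stuck-at-0: N0=1, N1=1, N2=1, N3=0 [stuck-at-0], N4=0 → Y1=0, Y2=0 — eliminated
  N1 stuck-at-0: N0=1, N1=0 [stuck-at-0], N2=1, N3=1, N4=1 → Y1=1, Y2=1 — matches
Only N1 stuck-at-0 reproduces the observed Y1=1, Y2=1.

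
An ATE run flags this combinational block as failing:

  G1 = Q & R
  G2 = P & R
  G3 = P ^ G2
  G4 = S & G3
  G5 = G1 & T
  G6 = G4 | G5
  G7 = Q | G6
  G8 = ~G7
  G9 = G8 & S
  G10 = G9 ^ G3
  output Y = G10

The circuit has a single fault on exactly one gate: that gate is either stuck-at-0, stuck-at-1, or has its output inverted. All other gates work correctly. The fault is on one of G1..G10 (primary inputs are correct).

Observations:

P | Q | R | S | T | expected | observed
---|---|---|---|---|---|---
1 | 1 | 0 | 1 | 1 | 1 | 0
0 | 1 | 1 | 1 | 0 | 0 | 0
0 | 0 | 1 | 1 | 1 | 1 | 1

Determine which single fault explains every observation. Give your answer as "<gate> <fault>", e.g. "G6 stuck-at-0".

Fault-free values for test 1 (P=1, Q=1, R=0, S=1, T=1): G1=0, G2=0, G3=1, G4=1, G5=0, G6=1, G7=1, G8=0, G9=0, G10=1, giving Y=1. Observed 0.
Test 1: faults giving observed 0 are {G2 stuck-at-1, G2 inverted output, G3 stuck-at-0, G3 inverted output, G7 stuck-at-0, G7 inverted output, G8 stuck-at-1, G8 inverted output, G9 stuck-at-1, G9 inverted output, G10 stuck-at-0, G10 inverted output}.
Test 2 (P=0, Q=1, R=1, S=1, T=0): fault-free G1=1, G2=0, G3=0, G4=0, G5=0, G6=0, G7=1, G8=0, G9=0, G10=0 → 0; observed 0. Eliminates G2 stuck-at-1, G2 inverted output, G3 inverted output, G7 stuck-at-0, G7 inverted output, G8 stuck-at-1, G8 inverted output, G9 stuck-at-1, G9 inverted output, G10 inverted output.
Test 3 (P=0, Q=0, R=1, S=1, T=1): fault-free G1=0, G2=0, G3=0, G4=0, G5=0, G6=0, G7=0, G8=1, G9=1, G10=1 → 1; observed 1. Eliminates G10 stuck-at-0.
Only G3 stuck-at-0 is consistent with every test.

G3 stuck-at-0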